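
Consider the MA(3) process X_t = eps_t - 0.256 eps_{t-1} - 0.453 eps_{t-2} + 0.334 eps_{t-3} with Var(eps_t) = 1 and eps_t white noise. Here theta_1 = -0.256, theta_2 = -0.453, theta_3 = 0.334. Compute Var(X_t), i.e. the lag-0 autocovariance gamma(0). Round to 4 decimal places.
\gamma(0) = 1.3823

For an MA(q) process X_t = eps_t + sum_i theta_i eps_{t-i} with
Var(eps_t) = sigma^2, the variance is
  gamma(0) = sigma^2 * (1 + sum_i theta_i^2).
  sum_i theta_i^2 = (-0.256)^2 + (-0.453)^2 + (0.334)^2 = 0.065536 + 0.205209 + 0.111556 = 0.382301.
  gamma(0) = 1 * (1 + 0.382301) = 1 * 1.382301 = 1.382301, which rounds to 1.3823.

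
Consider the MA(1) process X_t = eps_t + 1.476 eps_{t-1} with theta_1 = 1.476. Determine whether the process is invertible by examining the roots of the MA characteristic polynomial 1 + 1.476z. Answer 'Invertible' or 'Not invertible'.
\text{Not invertible}

The MA(q) characteristic polynomial is P(z) = 1 + 1.476z.
Invertibility requires all roots to lie outside the unit circle, i.e. |z| > 1 for every root.
This is linear in z: 1 + (1.476) z = 0  =>  z = -1/(1.476) = -0.677507,  |z| = 0.677507.
Moduli of all roots: 0.6775.
All moduli strictly greater than 1? No.
Verdict: Not invertible.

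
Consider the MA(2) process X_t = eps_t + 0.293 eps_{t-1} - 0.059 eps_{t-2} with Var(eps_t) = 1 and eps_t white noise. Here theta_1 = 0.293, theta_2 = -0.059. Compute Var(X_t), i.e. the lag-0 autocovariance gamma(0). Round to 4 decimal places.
\gamma(0) = 1.0893

For an MA(q) process X_t = eps_t + sum_i theta_i eps_{t-i} with
Var(eps_t) = sigma^2, the variance is
  gamma(0) = sigma^2 * (1 + sum_i theta_i^2).
  sum_i theta_i^2 = (0.293)^2 + (-0.059)^2 = 0.085849 + 0.003481 = 0.08933.
  gamma(0) = 1 * (1 + 0.08933) = 1 * 1.08933 = 1.08933, which rounds to 1.0893.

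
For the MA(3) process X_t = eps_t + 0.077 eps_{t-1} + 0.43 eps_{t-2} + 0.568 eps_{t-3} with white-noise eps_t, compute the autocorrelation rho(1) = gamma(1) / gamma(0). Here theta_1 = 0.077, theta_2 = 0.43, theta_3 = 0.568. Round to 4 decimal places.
\rho(1) = 0.2341

For an MA(q) process with theta_0 = 1, the autocovariance is
  gamma(k) = sigma^2 * sum_{i=0..q-k} theta_i * theta_{i+k},
and rho(k) = gamma(k) / gamma(0). Sigma^2 cancels.
  numerator   = (1)*(0.077) + (0.077)*(0.43) + (0.43)*(0.568) = 0.35435.
  denominator = (1)^2 + (0.077)^2 + (0.43)^2 + (0.568)^2 = 1.513453.
  rho(1) = 0.35435 / 1.513453 = 0.2341.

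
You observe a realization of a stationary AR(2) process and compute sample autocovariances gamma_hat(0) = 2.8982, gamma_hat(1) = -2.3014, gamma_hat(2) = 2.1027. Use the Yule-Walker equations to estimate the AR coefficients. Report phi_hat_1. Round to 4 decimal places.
\hat\phi_{1} = -0.5900

The Yule-Walker equations for an AR(p) process read, in matrix form,
  Gamma_p phi = r_p,   with   (Gamma_p)_{ij} = gamma(|i - j|),
                       (r_p)_i = gamma(i),   i,j = 1..p.
Substitute the sample gammas (Toeplitz matrix and right-hand side of size 2):
  Gamma_p = [[2.8982, -2.3014], [-2.3014, 2.8982]]
  r_p     = [-2.3014, 2.1027]
Written out:
  2.8982 phi_1 - 2.3014 phi_2 = -2.3014
  -2.3014 phi_1 + 2.8982 phi_2 = 2.1027
Solve by Cramer's rule:
  det = gamma(0)^2 - gamma(1)^2 = (2.8982)^2 - (-2.3014)^2 = 8.39956324 - 5.29644196 = 3.10312128
  phi_hat_1 = [gamma(1) gamma(0) - gamma(1) gamma(2)] / det = [(-2.3014)(2.8982) - (-2.3014)(2.1027)] / 3.10312128 = -1.8307637 / 3.10312128 = -0.59
  phi_hat_2 = [gamma(0) gamma(2) - gamma(1)^2] / det = [(2.8982)(2.1027) - (-2.3014)^2] / 3.10312128 = 0.79760318 / 3.10312128 = 0.257
So phi_hat = [-0.5900, 0.2570].
Therefore phi_hat_1 = -0.5900.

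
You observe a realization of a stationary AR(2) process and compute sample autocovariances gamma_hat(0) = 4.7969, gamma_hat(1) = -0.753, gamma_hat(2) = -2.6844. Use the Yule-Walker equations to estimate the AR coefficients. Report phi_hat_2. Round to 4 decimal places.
\hat\phi_{2} = -0.5990

The Yule-Walker equations for an AR(p) process read, in matrix form,
  Gamma_p phi = r_p,   with   (Gamma_p)_{ij} = gamma(|i - j|),
                       (r_p)_i = gamma(i),   i,j = 1..p.
Substitute the sample gammas (Toeplitz matrix and right-hand side of size 2):
  Gamma_p = [[4.7969, -0.753], [-0.753, 4.7969]]
  r_p     = [-0.753, -2.6844]
Written out:
  4.7969 phi_1 - 0.753 phi_2 = -0.753
  -0.753 phi_1 + 4.7969 phi_2 = -2.6844
Solve by Cramer's rule:
  det = gamma(0)^2 - gamma(1)^2 = (4.7969)^2 - (-0.753)^2 = 23.01024961 - 0.567009 = 22.44324061
  phi_hat_1 = [gamma(1) gamma(0) - gamma(1) gamma(2)] / det = [(-0.753)(4.7969) - (-0.753)(-2.6844)] / 22.44324061 = -5.6334189 / 22.44324061 = -0.251
  phi_hat_2 = [gamma(0) gamma(2) - gamma(1)^2] / det = [(4.7969)(-2.6844) - (-0.753)^2] / 22.44324061 = -13.44380736 / 22.44324061 = -0.599
So phi_hat = [-0.2510, -0.5990].
Therefore phi_hat_2 = -0.5990.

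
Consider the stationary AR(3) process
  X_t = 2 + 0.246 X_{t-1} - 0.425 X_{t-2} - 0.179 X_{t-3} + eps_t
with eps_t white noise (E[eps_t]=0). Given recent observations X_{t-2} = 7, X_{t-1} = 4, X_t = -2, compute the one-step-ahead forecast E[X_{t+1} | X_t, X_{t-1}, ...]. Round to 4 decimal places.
E[X_{t+1} \mid \mathcal F_t] = -1.4450

For an AR(p) model X_t = c + sum_i phi_i X_{t-i} + eps_t, the
one-step-ahead conditional mean is
  E[X_{t+1} | X_t, ...] = c + sum_i phi_i X_{t+1-i}.
Substitute known values:
  E[X_{t+1} | ...] = 2 + (0.246) * (-2) + (-0.425) * (4) + (-0.179) * (7)
                   = -1.4450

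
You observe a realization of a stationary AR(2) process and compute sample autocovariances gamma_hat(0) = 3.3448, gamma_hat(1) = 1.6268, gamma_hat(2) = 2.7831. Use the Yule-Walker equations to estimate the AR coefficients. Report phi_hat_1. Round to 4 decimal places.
\hat\phi_{1} = 0.1070

The Yule-Walker equations for an AR(p) process read, in matrix form,
  Gamma_p phi = r_p,   with   (Gamma_p)_{ij} = gamma(|i - j|),
                       (r_p)_i = gamma(i),   i,j = 1..p.
Substitute the sample gammas (Toeplitz matrix and right-hand side of size 2):
  Gamma_p = [[3.3448, 1.6268], [1.6268, 3.3448]]
  r_p     = [1.6268, 2.7831]
Written out:
  3.3448 phi_1 + 1.6268 phi_2 = 1.6268
  1.6268 phi_1 + 3.3448 phi_2 = 2.7831
Solve by Cramer's rule:
  det = gamma(0)^2 - gamma(1)^2 = (3.3448)^2 - (1.6268)^2 = 11.18768704 - 2.64647824 = 8.5412088
  phi_hat_1 = [gamma(1) gamma(0) - gamma(1) gamma(2)] / det = [(1.6268)(3.3448) - (1.6268)(2.7831)] / 8.5412088 = 0.91377356 / 8.5412088 = 0.107
  phi_hat_2 = [gamma(0) gamma(2) - gamma(1)^2] / det = [(3.3448)(2.7831) - (1.6268)^2] / 8.5412088 = 6.66243464 / 8.5412088 = 0.78
So phi_hat = [0.1070, 0.7800].
Therefore phi_hat_1 = 0.1070.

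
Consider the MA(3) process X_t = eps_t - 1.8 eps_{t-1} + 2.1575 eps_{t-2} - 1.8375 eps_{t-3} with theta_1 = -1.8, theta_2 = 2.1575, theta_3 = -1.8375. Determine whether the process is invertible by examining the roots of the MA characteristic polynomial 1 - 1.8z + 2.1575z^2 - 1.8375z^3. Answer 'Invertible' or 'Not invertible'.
\text{Not invertible}

The MA(q) characteristic polynomial is P(z) = 1 - 1.8z + 2.1575z^2 - 1.8375z^3.
Invertibility requires all roots to lie outside the unit circle, i.e. |z| > 1 for every root.
Degree 3: look for a simple real root z0 first, then factor out (1 - z/z0) and solve the remaining quadratic.
Testing z0 = 0.8: P(0.8) = 1 + (-1.8)(0.8) + (2.1575)(0.8)^2 + (-1.8375)(0.8)^3
  = 1 + (-1.44) + (1.3808) + (-0.9408) = 0.  So z_0 = 0.8 is a root, |z_0| = 0.8.
Divide out the factor (1 - 1.25 z) = (1 - z/z0) (since 1/z0 = 1.25):
  P(z) = (1 - 1.25 z)(1 + (-0.55) z + (1.47) z^2)
  [check: z-coef -0.55 - (1.25) = -1.8; z^2-coef 1.47 - (1.25)(-0.55) = 2.1575; z^3-coef -(1.25)(1.47) = -1.8375.]
Remaining roots from the quadratic factor 1 + (-0.55) z + (1.47) z^2:
  Set 1 + (-0.55) z + (1.47) z^2 = 0, i.e. a z^2 + b z + c = 0 with a = 1.47, b = -0.55, c = 1.
  Discriminant D = b^2 - 4ac = (-0.55)^2 - 4*(1.47)*1 = 0.3025 - (5.88) = -5.5775.
  D < 0, so the roots are the complex-conjugate pair z = (-b +/- i sqrt(-D)) / (2a) = 0.1871 +/- 0.8033i.
  For a conjugate pair |z|^2 = z * conj(z) = (product of roots) = c/a = 1/(1.47) = 0.680272, so |z| = sqrt(0.680272) = 0.8248 for both roots.
Moduli of all roots: 0.8000, 0.8248, 0.8248.
All moduli strictly greater than 1? No.
Verdict: Not invertible.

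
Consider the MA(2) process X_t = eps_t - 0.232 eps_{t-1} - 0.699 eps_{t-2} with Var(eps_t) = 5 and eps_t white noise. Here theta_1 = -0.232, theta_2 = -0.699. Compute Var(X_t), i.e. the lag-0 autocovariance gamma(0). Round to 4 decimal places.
\gamma(0) = 7.7121

For an MA(q) process X_t = eps_t + sum_i theta_i eps_{t-i} with
Var(eps_t) = sigma^2, the variance is
  gamma(0) = sigma^2 * (1 + sum_i theta_i^2).
  sum_i theta_i^2 = (-0.232)^2 + (-0.699)^2 = 0.053824 + 0.488601 = 0.542425.
  gamma(0) = 5 * (1 + 0.542425) = 5 * 1.542425 = 7.712125, which rounds to 7.7121.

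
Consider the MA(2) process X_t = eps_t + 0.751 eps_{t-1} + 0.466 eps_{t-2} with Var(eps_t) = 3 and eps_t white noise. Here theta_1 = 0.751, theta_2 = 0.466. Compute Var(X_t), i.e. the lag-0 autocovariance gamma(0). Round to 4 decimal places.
\gamma(0) = 5.3435

For an MA(q) process X_t = eps_t + sum_i theta_i eps_{t-i} with
Var(eps_t) = sigma^2, the variance is
  gamma(0) = sigma^2 * (1 + sum_i theta_i^2).
  sum_i theta_i^2 = (0.751)^2 + (0.466)^2 = 0.564001 + 0.217156 = 0.781157.
  gamma(0) = 3 * (1 + 0.781157) = 3 * 1.781157 = 5.343471, which rounds to 5.3435.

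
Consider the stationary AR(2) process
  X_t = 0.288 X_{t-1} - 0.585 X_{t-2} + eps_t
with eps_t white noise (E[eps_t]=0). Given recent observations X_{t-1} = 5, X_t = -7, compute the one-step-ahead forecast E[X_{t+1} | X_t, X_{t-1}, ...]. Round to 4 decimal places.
E[X_{t+1} \mid \mathcal F_t] = -4.9410

For an AR(p) model X_t = c + sum_i phi_i X_{t-i} + eps_t, the
one-step-ahead conditional mean is
  E[X_{t+1} | X_t, ...] = c + sum_i phi_i X_{t+1-i}.
Substitute known values:
  E[X_{t+1} | ...] = (0.288) * (-7) + (-0.585) * (5)
                   = -4.9410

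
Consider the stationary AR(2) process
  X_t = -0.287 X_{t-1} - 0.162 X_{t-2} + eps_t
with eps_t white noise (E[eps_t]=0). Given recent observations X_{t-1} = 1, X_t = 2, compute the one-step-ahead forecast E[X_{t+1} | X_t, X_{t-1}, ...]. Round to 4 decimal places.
E[X_{t+1} \mid \mathcal F_t] = -0.7360

For an AR(p) model X_t = c + sum_i phi_i X_{t-i} + eps_t, the
one-step-ahead conditional mean is
  E[X_{t+1} | X_t, ...] = c + sum_i phi_i X_{t+1-i}.
Substitute known values:
  E[X_{t+1} | ...] = (-0.287) * (2) + (-0.162) * (1)
                   = -0.7360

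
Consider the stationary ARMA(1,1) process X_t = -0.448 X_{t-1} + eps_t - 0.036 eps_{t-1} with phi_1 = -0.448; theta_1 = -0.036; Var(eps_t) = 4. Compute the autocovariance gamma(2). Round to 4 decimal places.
\gamma(2) = 1.1026

Multiply the model equation by X_{t-k} and take expectations. With theta_0 = psi_0 = 1 and psi_j the MA(infinity) weights, this gives
  gamma(k) - sum_i phi_i gamma(k-i) = c_k,
  c_k = sigma^2 * sum_{j=k..q} theta_j psi_{j-k}   (c_k = 0 for k > q),
using gamma(-m) = gamma(m).
psi-weights needed (psi_j = theta_j + sum_i phi_i psi_{j-i}):
  psi_1 = theta_1 + phi_1 = -0.036 + (-0.448) = -0.484
Right-hand sides:
  c_0 = sigma^2 (1 + theta_1 psi_1) = 4 * (1 + (-0.036)(-0.484)) = 4 * 1.017424 = 4.069696
  c_1 = sigma^2 theta_1 = 4 * (-0.036) = -0.144
  c_2 = 0
Equations for k = 0 and k = 1 (AR order 1):
  gamma(0) = phi_1 gamma(1) + c_0
  gamma(1) = phi_1 gamma(0) + c_1
Substituting the second into the first: gamma(0) (1 - phi_1^2) = c_0 + phi_1 c_1, so
  gamma(0) = (c_0 + phi_1 c_1) / (1 - phi_1^2) = (4.069696 + (-0.448)(-0.144)) / (1 - (-0.448)^2) = 4.134208 / 0.799296 = 5.172312.
  gamma(1) = phi_1 gamma(0) + c_1 = (-0.448)(5.172312) + (-0.144) = -2.461196.
For k = 2 (> q): gamma(2) = phi_1 gamma(1) = (-0.448)(-2.461196) = 1.102616.
Therefore gamma(2) = 1.1026 (to 4 decimal places).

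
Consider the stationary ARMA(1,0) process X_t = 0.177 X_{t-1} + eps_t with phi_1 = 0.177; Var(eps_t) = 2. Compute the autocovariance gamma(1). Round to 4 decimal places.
\gamma(1) = 0.3654

Multiply the model equation by X_{t-k} and take expectations. With theta_0 = psi_0 = 1 and psi_j the MA(infinity) weights, this gives
  gamma(k) - sum_i phi_i gamma(k-i) = c_k,
  c_k = sigma^2 * sum_{j=k..q} theta_j psi_{j-k}   (c_k = 0 for k > q),
using gamma(-m) = gamma(m).
Pure AR (q = 0): c_0 = sigma^2 = 2, c_k = 0 for k >= 1.
Equations for k = 0 and k = 1 (AR order 1):
  gamma(0) = phi_1 gamma(1) + c_0
  gamma(1) = phi_1 gamma(0) + c_1
Substituting the second into the first: gamma(0) (1 - phi_1^2) = c_0 + phi_1 c_1, so
  gamma(0) = c_0 / (1 - phi_1^2) = 2 / (1 - (0.177)^2) = 2 / 0.968671 = 2.064685.
  gamma(1) = phi_1 gamma(0) = (0.177)(2.064685) = 0.365449.
Therefore gamma(1) = 0.3654 (to 4 decimal places).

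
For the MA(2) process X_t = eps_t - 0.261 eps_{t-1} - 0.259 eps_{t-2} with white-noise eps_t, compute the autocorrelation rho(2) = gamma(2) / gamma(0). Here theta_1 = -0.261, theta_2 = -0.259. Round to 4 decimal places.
\rho(2) = -0.2282

For an MA(q) process with theta_0 = 1, the autocovariance is
  gamma(k) = sigma^2 * sum_{i=0..q-k} theta_i * theta_{i+k},
and rho(k) = gamma(k) / gamma(0). Sigma^2 cancels.
  numerator   = (1)*(-0.259) = -0.259.
  denominator = (1)^2 + (-0.261)^2 + (-0.259)^2 = 1.135202.
  rho(2) = -0.259 / 1.135202 = -0.2282.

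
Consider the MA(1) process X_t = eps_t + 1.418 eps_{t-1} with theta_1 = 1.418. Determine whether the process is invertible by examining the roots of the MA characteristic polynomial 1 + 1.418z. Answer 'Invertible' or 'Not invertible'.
\text{Not invertible}

The MA(q) characteristic polynomial is P(z) = 1 + 1.418z.
Invertibility requires all roots to lie outside the unit circle, i.e. |z| > 1 for every root.
This is linear in z: 1 + (1.418) z = 0  =>  z = -1/(1.418) = -0.705219,  |z| = 0.705219.
Moduli of all roots: 0.7052.
All moduli strictly greater than 1? No.
Verdict: Not invertible.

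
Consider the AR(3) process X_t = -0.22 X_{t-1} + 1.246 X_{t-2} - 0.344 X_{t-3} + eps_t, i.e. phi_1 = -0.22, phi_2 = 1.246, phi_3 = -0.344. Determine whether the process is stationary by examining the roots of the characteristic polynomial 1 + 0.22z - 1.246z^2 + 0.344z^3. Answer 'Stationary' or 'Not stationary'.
\text{Not stationary}

The AR(p) characteristic polynomial is P(z) = 1 + 0.22z - 1.246z^2 + 0.344z^3.
Stationarity requires all roots to lie outside the unit circle, i.e. |z| > 1 for every root.
Degree 3: look for a simple real root z0 first, then factor out (1 - z/z0) and solve the remaining quadratic.
Testing z0 = 1.25: P(1.25) = 1 + (0.22)(1.25) + (-1.246)(1.25)^2 + (0.344)(1.25)^3
  = 1 + (0.275) + (-1.946875) + (0.671875) = 0.  So z_0 = 1.25 is a root, |z_0| = 1.25.
Divide out the factor (1 - 0.8 z) = (1 - z/z0) (since 1/z0 = 0.8):
  P(z) = (1 - 0.8 z)(1 + (1.02) z + (-0.43) z^2)
  [check: z-coef 1.02 - (0.8) = 0.22; z^2-coef -0.43 - (0.8)(1.02) = -1.246; z^3-coef -(0.8)(-0.43) = 0.344.]
Remaining roots from the quadratic factor 1 + (1.02) z + (-0.43) z^2:
  Set 1 + (1.02) z + (-0.43) z^2 = 0, i.e. a z^2 + b z + c = 0 with a = -0.43, b = 1.02, c = 1.
  Discriminant D = b^2 - 4ac = (1.02)^2 - 4*(-0.43)*1 = 1.0404 - (-1.72) = 2.7604.
  D >= 0, so the roots are real: z = (-b +/- sqrt(D)) / (2a) = (-1.02 +/- 1.661445) / (-0.86).
    z_1 = (-1.02 + 1.661445) / (-0.86) = -0.7459,   |z_1| = 0.7459.
    z_2 = (-1.02 - 1.661445) / (-0.86) = 3.118,   |z_2| = 3.118.
Moduli of all roots: 1.2500, 0.7459, 3.1180.
All moduli strictly greater than 1? No.
Verdict: Not stationary.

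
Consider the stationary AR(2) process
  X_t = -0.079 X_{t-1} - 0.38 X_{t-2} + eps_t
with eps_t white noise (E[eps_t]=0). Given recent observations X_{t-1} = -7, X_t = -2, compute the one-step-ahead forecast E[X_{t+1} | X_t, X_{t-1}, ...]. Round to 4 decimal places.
E[X_{t+1} \mid \mathcal F_t] = 2.8180

For an AR(p) model X_t = c + sum_i phi_i X_{t-i} + eps_t, the
one-step-ahead conditional mean is
  E[X_{t+1} | X_t, ...] = c + sum_i phi_i X_{t+1-i}.
Substitute known values:
  E[X_{t+1} | ...] = (-0.079) * (-2) + (-0.38) * (-7)
                   = 2.8180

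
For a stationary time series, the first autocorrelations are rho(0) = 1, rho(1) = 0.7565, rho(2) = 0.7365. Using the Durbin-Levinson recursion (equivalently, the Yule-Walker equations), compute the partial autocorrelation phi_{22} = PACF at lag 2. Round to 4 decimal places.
\phi_{22} = 0.3839

The PACF at lag k is phi_{kk}, the last component of the solution
to the Yule-Walker system G_k phi = r_k where
  (G_k)_{ij} = rho(|i - j|), (r_k)_i = rho(i), i,j = 1..k.
Equivalently, Durbin-Levinson gives phi_{kk} iteratively:
  phi_{11} = rho(1)
  phi_{kk} = [rho(k) - sum_{j=1..k-1} phi_{k-1,j} rho(k-j)]
            / [1 - sum_{j=1..k-1} phi_{k-1,j} rho(j)],
  phi_{k,j} = phi_{k-1,j} - phi_{kk} phi_{k-1,k-j},  j = 1..k-1.
Step k = 1:
  phi_11 = rho(1) = 0.7565.
Step k = 2:
  phi_22 = [rho(2) - phi_11 rho(1)] / [1 - phi_11 rho(1)] = [0.7365 - (0.7565)(0.7565)] / [1 - (0.7565)(0.7565)]
         = 0.16420775 / 0.42770775 = 0.3839.
Therefore phi_{22} = 0.3839.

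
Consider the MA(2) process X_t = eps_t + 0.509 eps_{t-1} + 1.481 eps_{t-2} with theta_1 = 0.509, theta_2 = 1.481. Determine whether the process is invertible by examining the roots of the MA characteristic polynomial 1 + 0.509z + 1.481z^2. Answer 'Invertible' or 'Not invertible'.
\text{Not invertible}

The MA(q) characteristic polynomial is P(z) = 1 + 0.509z + 1.481z^2.
Invertibility requires all roots to lie outside the unit circle, i.e. |z| > 1 for every root.
Set 1 + (0.509) z + (1.481) z^2 = 0, i.e. a z^2 + b z + c = 0 with a = 1.481, b = 0.509, c = 1.
Discriminant D = b^2 - 4ac = (0.509)^2 - 4*(1.481)*1 = 0.259081 - (5.924) = -5.664919.
D < 0, so the roots are the complex-conjugate pair z = (-b +/- i sqrt(-D)) / (2a) = -0.1718 +/- 0.8035i.
For a conjugate pair |z|^2 = z * conj(z) = (product of roots) = c/a = 1/(1.481) = 0.675219, so |z| = sqrt(0.675219) = 0.8217 for both roots.
Moduli of all roots: 0.8217, 0.8217.
All moduli strictly greater than 1? No.
Verdict: Not invertible.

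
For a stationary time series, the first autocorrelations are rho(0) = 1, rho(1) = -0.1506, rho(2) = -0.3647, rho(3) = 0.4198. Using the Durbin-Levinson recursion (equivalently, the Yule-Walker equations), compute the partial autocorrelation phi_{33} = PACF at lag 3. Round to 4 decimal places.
\phi_{33} = 0.3440

The PACF at lag k is phi_{kk}, the last component of the solution
to the Yule-Walker system G_k phi = r_k where
  (G_k)_{ij} = rho(|i - j|), (r_k)_i = rho(i), i,j = 1..k.
Equivalently, Durbin-Levinson gives phi_{kk} iteratively:
  phi_{11} = rho(1)
  phi_{kk} = [rho(k) - sum_{j=1..k-1} phi_{k-1,j} rho(k-j)]
            / [1 - sum_{j=1..k-1} phi_{k-1,j} rho(j)],
  phi_{k,j} = phi_{k-1,j} - phi_{kk} phi_{k-1,k-j},  j = 1..k-1.
Step k = 1:
  phi_11 = rho(1) = -0.1506.
Step k = 2:
  phi_22 = [rho(2) - phi_11 rho(1)] / [1 - phi_11 rho(1)] = [-0.3647 - (-0.1506)(-0.1506)] / [1 - (-0.1506)(-0.1506)]
         = -0.38738036 / 0.97731964 = -0.39637.
  Update: phi_21 = phi_11 - phi_22 phi_11 = -0.1506 - (-0.39637)(-0.1506) = -0.210293.
Step k = 3:
  phi_33 = [rho(3) - phi_21 rho(2) - phi_22 rho(1)] / [1 - phi_21 rho(1) - phi_22 rho(2)]
    numerator   = 0.4198 - (-0.210293)(-0.3647) - (-0.39637)(-0.1506) = 0.28341267
    denominator = 1 - (-0.210293)(-0.1506) - (-0.39637)(-0.3647) = 0.82377362
  phi_33 = 0.28341267 / 0.82377362 = 0.344.
Therefore phi_{33} = 0.3440.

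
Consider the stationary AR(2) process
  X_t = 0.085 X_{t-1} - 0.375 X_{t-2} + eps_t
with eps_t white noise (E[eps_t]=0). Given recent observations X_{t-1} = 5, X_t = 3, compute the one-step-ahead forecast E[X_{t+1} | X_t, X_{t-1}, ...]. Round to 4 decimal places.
E[X_{t+1} \mid \mathcal F_t] = -1.6200

For an AR(p) model X_t = c + sum_i phi_i X_{t-i} + eps_t, the
one-step-ahead conditional mean is
  E[X_{t+1} | X_t, ...] = c + sum_i phi_i X_{t+1-i}.
Substitute known values:
  E[X_{t+1} | ...] = (0.085) * (3) + (-0.375) * (5)
                   = -1.6200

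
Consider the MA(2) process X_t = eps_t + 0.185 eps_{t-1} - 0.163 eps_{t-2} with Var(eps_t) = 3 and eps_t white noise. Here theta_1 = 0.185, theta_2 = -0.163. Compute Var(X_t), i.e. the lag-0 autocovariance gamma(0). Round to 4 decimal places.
\gamma(0) = 3.1824

For an MA(q) process X_t = eps_t + sum_i theta_i eps_{t-i} with
Var(eps_t) = sigma^2, the variance is
  gamma(0) = sigma^2 * (1 + sum_i theta_i^2).
  sum_i theta_i^2 = (0.185)^2 + (-0.163)^2 = 0.034225 + 0.026569 = 0.060794.
  gamma(0) = 3 * (1 + 0.060794) = 3 * 1.060794 = 3.182382, which rounds to 3.1824.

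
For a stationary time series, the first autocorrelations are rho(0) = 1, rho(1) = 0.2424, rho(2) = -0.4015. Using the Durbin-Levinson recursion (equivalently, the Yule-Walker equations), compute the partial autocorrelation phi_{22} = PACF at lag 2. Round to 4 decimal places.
\phi_{22} = -0.4890

The PACF at lag k is phi_{kk}, the last component of the solution
to the Yule-Walker system G_k phi = r_k where
  (G_k)_{ij} = rho(|i - j|), (r_k)_i = rho(i), i,j = 1..k.
Equivalently, Durbin-Levinson gives phi_{kk} iteratively:
  phi_{11} = rho(1)
  phi_{kk} = [rho(k) - sum_{j=1..k-1} phi_{k-1,j} rho(k-j)]
            / [1 - sum_{j=1..k-1} phi_{k-1,j} rho(j)],
  phi_{k,j} = phi_{k-1,j} - phi_{kk} phi_{k-1,k-j},  j = 1..k-1.
Step k = 1:
  phi_11 = rho(1) = 0.2424.
Step k = 2:
  phi_22 = [rho(2) - phi_11 rho(1)] / [1 - phi_11 rho(1)] = [-0.4015 - (0.2424)(0.2424)] / [1 - (0.2424)(0.2424)]
         = -0.46025776 / 0.94124224 = -0.489.
Therefore phi_{22} = -0.4890.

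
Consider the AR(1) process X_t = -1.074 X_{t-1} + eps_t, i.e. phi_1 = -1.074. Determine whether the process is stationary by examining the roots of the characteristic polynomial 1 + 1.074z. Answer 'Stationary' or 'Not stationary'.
\text{Not stationary}

The AR(p) characteristic polynomial is P(z) = 1 + 1.074z.
Stationarity requires all roots to lie outside the unit circle, i.e. |z| > 1 for every root.
This is linear in z: 1 + (1.074) z = 0  =>  z = -1/(1.074) = -0.931099,  |z| = 0.931099.
Moduli of all roots: 0.9311.
All moduli strictly greater than 1? No.
Verdict: Not stationary.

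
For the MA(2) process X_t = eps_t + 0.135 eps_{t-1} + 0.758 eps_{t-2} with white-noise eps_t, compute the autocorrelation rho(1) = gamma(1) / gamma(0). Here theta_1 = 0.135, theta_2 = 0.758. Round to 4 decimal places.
\rho(1) = 0.1490

For an MA(q) process with theta_0 = 1, the autocovariance is
  gamma(k) = sigma^2 * sum_{i=0..q-k} theta_i * theta_{i+k},
and rho(k) = gamma(k) / gamma(0). Sigma^2 cancels.
  numerator   = (1)*(0.135) + (0.135)*(0.758) = 0.23733.
  denominator = (1)^2 + (0.135)^2 + (0.758)^2 = 1.592789.
  rho(1) = 0.23733 / 1.592789 = 0.1490.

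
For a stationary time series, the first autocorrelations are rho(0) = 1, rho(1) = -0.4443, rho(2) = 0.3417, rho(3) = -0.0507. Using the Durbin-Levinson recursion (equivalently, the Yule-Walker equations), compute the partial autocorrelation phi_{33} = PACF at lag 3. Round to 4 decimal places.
\phi_{33} = 0.1979

The PACF at lag k is phi_{kk}, the last component of the solution
to the Yule-Walker system G_k phi = r_k where
  (G_k)_{ij} = rho(|i - j|), (r_k)_i = rho(i), i,j = 1..k.
Equivalently, Durbin-Levinson gives phi_{kk} iteratively:
  phi_{11} = rho(1)
  phi_{kk} = [rho(k) - sum_{j=1..k-1} phi_{k-1,j} rho(k-j)]
            / [1 - sum_{j=1..k-1} phi_{k-1,j} rho(j)],
  phi_{k,j} = phi_{k-1,j} - phi_{kk} phi_{k-1,k-j},  j = 1..k-1.
Step k = 1:
  phi_11 = rho(1) = -0.4443.
Step k = 2:
  phi_22 = [rho(2) - phi_11 rho(1)] / [1 - phi_11 rho(1)] = [0.3417 - (-0.4443)(-0.4443)] / [1 - (-0.4443)(-0.4443)]
         = 0.14429751 / 0.80259751 = 0.179788.
  Update: phi_21 = phi_11 - phi_22 phi_11 = -0.4443 - (0.179788)(-0.4443) = -0.36442.
Step k = 3:
  phi_33 = [rho(3) - phi_21 rho(2) - phi_22 rho(1)] / [1 - phi_21 rho(1) - phi_22 rho(2)]
    numerator   = -0.0507 - (-0.36442)(0.3417) - (0.179788)(-0.4443) = 0.15370223
    denominator = 1 - (-0.36442)(-0.4443) - (0.179788)(0.3417) = 0.77665453
  phi_33 = 0.15370223 / 0.77665453 = 0.1979.
Therefore phi_{33} = 0.1979.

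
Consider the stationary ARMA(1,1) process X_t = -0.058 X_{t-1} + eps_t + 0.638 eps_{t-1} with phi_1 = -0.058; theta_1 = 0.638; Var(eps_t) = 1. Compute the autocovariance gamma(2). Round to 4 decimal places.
\gamma(2) = -0.0325

Multiply the model equation by X_{t-k} and take expectations. With theta_0 = psi_0 = 1 and psi_j the MA(infinity) weights, this gives
  gamma(k) - sum_i phi_i gamma(k-i) = c_k,
  c_k = sigma^2 * sum_{j=k..q} theta_j psi_{j-k}   (c_k = 0 for k > q),
using gamma(-m) = gamma(m).
psi-weights needed (psi_j = theta_j + sum_i phi_i psi_{j-i}):
  psi_1 = theta_1 + phi_1 = 0.638 + (-0.058) = 0.58
Right-hand sides:
  c_0 = sigma^2 (1 + theta_1 psi_1) = 1 * (1 + (0.638)(0.58)) = 1 * 1.37004 = 1.37004
  c_1 = sigma^2 theta_1 = 1 * (0.638) = 0.638
  c_2 = 0
Equations for k = 0 and k = 1 (AR order 1):
  gamma(0) = phi_1 gamma(1) + c_0
  gamma(1) = phi_1 gamma(0) + c_1
Substituting the second into the first: gamma(0) (1 - phi_1^2) = c_0 + phi_1 c_1, so
  gamma(0) = (c_0 + phi_1 c_1) / (1 - phi_1^2) = (1.37004 + (-0.058)(0.638)) / (1 - (-0.058)^2) = 1.333036 / 0.996636 = 1.337535.
  gamma(1) = phi_1 gamma(0) + c_1 = (-0.058)(1.337535) + (0.638) = 0.560423.
For k = 2 (> q): gamma(2) = phi_1 gamma(1) = (-0.058)(0.560423) = -0.032505.
Therefore gamma(2) = -0.0325 (to 4 decimal places).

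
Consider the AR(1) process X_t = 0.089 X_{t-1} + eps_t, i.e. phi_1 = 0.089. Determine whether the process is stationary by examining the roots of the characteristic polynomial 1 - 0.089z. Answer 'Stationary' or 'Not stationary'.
\text{Stationary}

The AR(p) characteristic polynomial is P(z) = 1 - 0.089z.
Stationarity requires all roots to lie outside the unit circle, i.e. |z| > 1 for every root.
This is linear in z: 1 + (-0.089) z = 0  =>  z = -1/(-0.089) = 11.235955,  |z| = 11.235955.
Moduli of all roots: 11.2360.
All moduli strictly greater than 1? Yes.
Verdict: Stationary.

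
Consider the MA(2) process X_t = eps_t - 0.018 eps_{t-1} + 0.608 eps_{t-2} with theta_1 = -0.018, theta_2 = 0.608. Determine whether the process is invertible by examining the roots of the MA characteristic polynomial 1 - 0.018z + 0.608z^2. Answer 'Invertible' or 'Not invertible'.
\text{Invertible}

The MA(q) characteristic polynomial is P(z) = 1 - 0.018z + 0.608z^2.
Invertibility requires all roots to lie outside the unit circle, i.e. |z| > 1 for every root.
Set 1 + (-0.018) z + (0.608) z^2 = 0, i.e. a z^2 + b z + c = 0 with a = 0.608, b = -0.018, c = 1.
Discriminant D = b^2 - 4ac = (-0.018)^2 - 4*(0.608)*1 = 0.000324 - (2.432) = -2.431676.
D < 0, so the roots are the complex-conjugate pair z = (-b +/- i sqrt(-D)) / (2a) = 0.0148 +/- 1.2824i.
For a conjugate pair |z|^2 = z * conj(z) = (product of roots) = c/a = 1/(0.608) = 1.644737, so |z| = sqrt(1.644737) = 1.2825 for both roots.
Moduli of all roots: 1.2825, 1.2825.
All moduli strictly greater than 1? Yes.
Verdict: Invertible.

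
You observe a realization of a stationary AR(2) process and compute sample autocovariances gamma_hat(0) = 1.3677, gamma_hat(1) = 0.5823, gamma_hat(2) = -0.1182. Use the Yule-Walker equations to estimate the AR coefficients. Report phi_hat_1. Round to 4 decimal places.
\hat\phi_{1} = 0.5650

The Yule-Walker equations for an AR(p) process read, in matrix form,
  Gamma_p phi = r_p,   with   (Gamma_p)_{ij} = gamma(|i - j|),
                       (r_p)_i = gamma(i),   i,j = 1..p.
Substitute the sample gammas (Toeplitz matrix and right-hand side of size 2):
  Gamma_p = [[1.3677, 0.5823], [0.5823, 1.3677]]
  r_p     = [0.5823, -0.1182]
Written out:
  1.3677 phi_1 + 0.5823 phi_2 = 0.5823
  0.5823 phi_1 + 1.3677 phi_2 = -0.1182
Solve by Cramer's rule:
  det = gamma(0)^2 - gamma(1)^2 = (1.3677)^2 - (0.5823)^2 = 1.87060329 - 0.33907329 = 1.53153
  phi_hat_1 = [gamma(1) gamma(0) - gamma(1) gamma(2)] / det = [(0.5823)(1.3677) - (0.5823)(-0.1182)] / 1.53153 = 0.86523957 / 1.53153 = 0.565
  phi_hat_2 = [gamma(0) gamma(2) - gamma(1)^2] / det = [(1.3677)(-0.1182) - (0.5823)^2] / 1.53153 = -0.50073543 / 1.53153 = -0.327
So phi_hat = [0.5650, -0.3270].
Therefore phi_hat_1 = 0.5650.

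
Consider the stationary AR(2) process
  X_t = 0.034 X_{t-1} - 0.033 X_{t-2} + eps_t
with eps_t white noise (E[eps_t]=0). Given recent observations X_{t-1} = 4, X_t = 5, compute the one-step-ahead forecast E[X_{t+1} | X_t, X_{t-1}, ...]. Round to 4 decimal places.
E[X_{t+1} \mid \mathcal F_t] = 0.0380

For an AR(p) model X_t = c + sum_i phi_i X_{t-i} + eps_t, the
one-step-ahead conditional mean is
  E[X_{t+1} | X_t, ...] = c + sum_i phi_i X_{t+1-i}.
Substitute known values:
  E[X_{t+1} | ...] = (0.034) * (5) + (-0.033) * (4)
                   = 0.0380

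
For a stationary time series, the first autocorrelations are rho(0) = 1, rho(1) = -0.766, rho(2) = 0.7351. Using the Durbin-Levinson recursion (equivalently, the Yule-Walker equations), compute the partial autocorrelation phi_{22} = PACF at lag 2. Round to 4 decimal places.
\phi_{22} = 0.3590

The PACF at lag k is phi_{kk}, the last component of the solution
to the Yule-Walker system G_k phi = r_k where
  (G_k)_{ij} = rho(|i - j|), (r_k)_i = rho(i), i,j = 1..k.
Equivalently, Durbin-Levinson gives phi_{kk} iteratively:
  phi_{11} = rho(1)
  phi_{kk} = [rho(k) - sum_{j=1..k-1} phi_{k-1,j} rho(k-j)]
            / [1 - sum_{j=1..k-1} phi_{k-1,j} rho(j)],
  phi_{k,j} = phi_{k-1,j} - phi_{kk} phi_{k-1,k-j},  j = 1..k-1.
Step k = 1:
  phi_11 = rho(1) = -0.766.
Step k = 2:
  phi_22 = [rho(2) - phi_11 rho(1)] / [1 - phi_11 rho(1)] = [0.7351 - (-0.766)(-0.766)] / [1 - (-0.766)(-0.766)]
         = 0.148344 / 0.413244 = 0.359.
Therefore phi_{22} = 0.3590.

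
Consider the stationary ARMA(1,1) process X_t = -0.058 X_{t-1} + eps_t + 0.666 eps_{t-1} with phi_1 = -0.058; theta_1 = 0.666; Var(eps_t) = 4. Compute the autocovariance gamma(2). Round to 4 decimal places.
\gamma(2) = -0.1361

Multiply the model equation by X_{t-k} and take expectations. With theta_0 = psi_0 = 1 and psi_j the MA(infinity) weights, this gives
  gamma(k) - sum_i phi_i gamma(k-i) = c_k,
  c_k = sigma^2 * sum_{j=k..q} theta_j psi_{j-k}   (c_k = 0 for k > q),
using gamma(-m) = gamma(m).
psi-weights needed (psi_j = theta_j + sum_i phi_i psi_{j-i}):
  psi_1 = theta_1 + phi_1 = 0.666 + (-0.058) = 0.608
Right-hand sides:
  c_0 = sigma^2 (1 + theta_1 psi_1) = 4 * (1 + (0.666)(0.608)) = 4 * 1.404928 = 5.619712
  c_1 = sigma^2 theta_1 = 4 * (0.666) = 2.664
  c_2 = 0
Equations for k = 0 and k = 1 (AR order 1):
  gamma(0) = phi_1 gamma(1) + c_0
  gamma(1) = phi_1 gamma(0) + c_1
Substituting the second into the first: gamma(0) (1 - phi_1^2) = c_0 + phi_1 c_1, so
  gamma(0) = (c_0 + phi_1 c_1) / (1 - phi_1^2) = (5.619712 + (-0.058)(2.664)) / (1 - (-0.058)^2) = 5.4652 / 0.996636 = 5.483647.
  gamma(1) = phi_1 gamma(0) + c_1 = (-0.058)(5.483647) + (2.664) = 2.345948.
For k = 2 (> q): gamma(2) = phi_1 gamma(1) = (-0.058)(2.345948) = -0.136065.
Therefore gamma(2) = -0.1361 (to 4 decimal places).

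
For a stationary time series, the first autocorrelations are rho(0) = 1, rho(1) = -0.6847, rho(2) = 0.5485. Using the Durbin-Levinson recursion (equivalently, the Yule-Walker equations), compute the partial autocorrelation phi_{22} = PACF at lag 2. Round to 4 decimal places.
\phi_{22} = 0.1500

The PACF at lag k is phi_{kk}, the last component of the solution
to the Yule-Walker system G_k phi = r_k where
  (G_k)_{ij} = rho(|i - j|), (r_k)_i = rho(i), i,j = 1..k.
Equivalently, Durbin-Levinson gives phi_{kk} iteratively:
  phi_{11} = rho(1)
  phi_{kk} = [rho(k) - sum_{j=1..k-1} phi_{k-1,j} rho(k-j)]
            / [1 - sum_{j=1..k-1} phi_{k-1,j} rho(j)],
  phi_{k,j} = phi_{k-1,j} - phi_{kk} phi_{k-1,k-j},  j = 1..k-1.
Step k = 1:
  phi_11 = rho(1) = -0.6847.
Step k = 2:
  phi_22 = [rho(2) - phi_11 rho(1)] / [1 - phi_11 rho(1)] = [0.5485 - (-0.6847)(-0.6847)] / [1 - (-0.6847)(-0.6847)]
         = 0.07968591 / 0.53118591 = 0.15.
Therefore phi_{22} = 0.1500.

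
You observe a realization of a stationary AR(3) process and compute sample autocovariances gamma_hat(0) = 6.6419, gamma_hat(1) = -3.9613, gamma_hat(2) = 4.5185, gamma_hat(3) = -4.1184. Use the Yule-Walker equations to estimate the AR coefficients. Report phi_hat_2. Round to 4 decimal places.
\hat\phi_{2} = 0.4310

The Yule-Walker equations for an AR(p) process read, in matrix form,
  Gamma_p phi = r_p,   with   (Gamma_p)_{ij} = gamma(|i - j|),
                       (r_p)_i = gamma(i),   i,j = 1..p.
Substitute the sample gammas (Toeplitz matrix and right-hand side of size 3):
  Gamma_p = [[6.6419, -3.9613, 4.5185], [-3.9613, 6.6419, -3.9613], [4.5185, -3.9613, 6.6419]]
  r_p     = [-3.9613, 4.5185, -4.1184]
Written out (R1..R3):
  (R1) 6.6419 phi_1 - 3.9613 phi_2 + 4.5185 phi_3 = -3.9613
  (R2) -3.9613 phi_1 + 6.6419 phi_2 - 3.9613 phi_3 = 4.5185
  (R3) 4.5185 phi_1 - 3.9613 phi_2 + 6.6419 phi_3 = -4.1184
Gaussian elimination:
  R2 <- R2 - (-3.9613/6.6419) R1 = R2 - (-0.596411) R1:  4.279338 phi_2 - 1.266418 phi_3 = 2.155938
  R3 <- R3 - (4.5185/6.6419) R1 = R3 - (0.680302) R1:  -1.266418 phi_2 + 3.567954 phi_3 = -1.423518
  R3 <- R3 - (-1.266418/4.279338) R2 = R3 - (-0.295938) R2:  3.193173 phi_3 = -0.785495
Back-substitution:
  phi_hat_3 = -0.785495 / 3.193173 = -0.245992
  phi_hat_2 = (2.155938 - (-1.266418)(-0.245992)) / 4.279338 = 0.431003
  phi_hat_1 = (-3.9613 - (-3.9613)(0.431003) - (4.5185)(-0.245992)) / 6.6419 = -0.172007
So phi_hat = [-0.1720, 0.4310, -0.2460].
Therefore phi_hat_2 = 0.4310.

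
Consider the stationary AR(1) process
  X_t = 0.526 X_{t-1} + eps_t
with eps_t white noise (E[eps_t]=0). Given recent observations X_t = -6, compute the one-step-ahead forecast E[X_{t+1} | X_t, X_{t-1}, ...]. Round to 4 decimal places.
E[X_{t+1} \mid \mathcal F_t] = -3.1560

For an AR(p) model X_t = c + sum_i phi_i X_{t-i} + eps_t, the
one-step-ahead conditional mean is
  E[X_{t+1} | X_t, ...] = c + sum_i phi_i X_{t+1-i}.
Substitute known values:
  E[X_{t+1} | ...] = (0.526) * (-6)
                   = -3.1560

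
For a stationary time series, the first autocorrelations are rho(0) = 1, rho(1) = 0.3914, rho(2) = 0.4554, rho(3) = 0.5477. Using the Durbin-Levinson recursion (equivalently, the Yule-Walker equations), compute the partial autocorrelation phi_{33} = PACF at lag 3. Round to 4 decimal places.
\phi_{33} = 0.3970

The PACF at lag k is phi_{kk}, the last component of the solution
to the Yule-Walker system G_k phi = r_k where
  (G_k)_{ij} = rho(|i - j|), (r_k)_i = rho(i), i,j = 1..k.
Equivalently, Durbin-Levinson gives phi_{kk} iteratively:
  phi_{11} = rho(1)
  phi_{kk} = [rho(k) - sum_{j=1..k-1} phi_{k-1,j} rho(k-j)]
            / [1 - sum_{j=1..k-1} phi_{k-1,j} rho(j)],
  phi_{k,j} = phi_{k-1,j} - phi_{kk} phi_{k-1,k-j},  j = 1..k-1.
Step k = 1:
  phi_11 = rho(1) = 0.3914.
Step k = 2:
  phi_22 = [rho(2) - phi_11 rho(1)] / [1 - phi_11 rho(1)] = [0.4554 - (0.3914)(0.3914)] / [1 - (0.3914)(0.3914)]
         = 0.30220604 / 0.84680604 = 0.356878.
  Update: phi_21 = phi_11 - phi_22 phi_11 = 0.3914 - (0.356878)(0.3914) = 0.251718.
Step k = 3:
  phi_33 = [rho(3) - phi_21 rho(2) - phi_22 rho(1)] / [1 - phi_21 rho(1) - phi_22 rho(2)]
    numerator   = 0.5477 - (0.251718)(0.4554) - (0.356878)(0.3914) = 0.2933857
    denominator = 1 - (0.251718)(0.3914) - (0.356878)(0.4554) = 0.7389555
  phi_33 = 0.2933857 / 0.7389555 = 0.397.
Therefore phi_{33} = 0.3970.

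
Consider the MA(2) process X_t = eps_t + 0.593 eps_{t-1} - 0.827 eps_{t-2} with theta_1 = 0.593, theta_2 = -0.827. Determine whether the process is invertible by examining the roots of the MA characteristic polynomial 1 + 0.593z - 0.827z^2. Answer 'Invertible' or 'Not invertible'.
\text{Not invertible}

The MA(q) characteristic polynomial is P(z) = 1 + 0.593z - 0.827z^2.
Invertibility requires all roots to lie outside the unit circle, i.e. |z| > 1 for every root.
Set 1 + (0.593) z + (-0.827) z^2 = 0, i.e. a z^2 + b z + c = 0 with a = -0.827, b = 0.593, c = 1.
Discriminant D = b^2 - 4ac = (0.593)^2 - 4*(-0.827)*1 = 0.351649 - (-3.308) = 3.659649.
D >= 0, so the roots are real: z = (-b +/- sqrt(D)) / (2a) = (-0.593 +/- 1.913021) / (-1.654).
  z_1 = (-0.593 + 1.913021) / (-1.654) = -0.7981,   |z_1| = 0.7981.
  z_2 = (-0.593 - 1.913021) / (-1.654) = 1.5151,   |z_2| = 1.5151.
Moduli of all roots: 0.7981, 1.5151.
All moduli strictly greater than 1? No.
Verdict: Not invertible.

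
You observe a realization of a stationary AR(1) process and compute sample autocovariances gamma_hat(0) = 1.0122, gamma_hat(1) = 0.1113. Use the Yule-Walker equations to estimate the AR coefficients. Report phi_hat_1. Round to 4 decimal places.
\hat\phi_{1} = 0.1100

The Yule-Walker equations for an AR(p) process read, in matrix form,
  Gamma_p phi = r_p,   with   (Gamma_p)_{ij} = gamma(|i - j|),
                       (r_p)_i = gamma(i),   i,j = 1..p.
Substitute the sample gammas (Toeplitz matrix and right-hand side of size 1):
  Gamma_p = [[1.0122]]
  r_p     = [0.1113]
With p = 1 this is the single equation gamma(0) phi_1 = gamma(1):
  phi_hat_1 = gamma(1) / gamma(0) = 0.1113 / 1.0122 = 0.1100.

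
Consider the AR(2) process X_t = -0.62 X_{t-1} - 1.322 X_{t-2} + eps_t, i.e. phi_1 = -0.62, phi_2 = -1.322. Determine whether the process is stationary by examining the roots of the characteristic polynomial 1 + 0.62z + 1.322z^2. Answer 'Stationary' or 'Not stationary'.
\text{Not stationary}

The AR(p) characteristic polynomial is P(z) = 1 + 0.62z + 1.322z^2.
Stationarity requires all roots to lie outside the unit circle, i.e. |z| > 1 for every root.
Set 1 + (0.62) z + (1.322) z^2 = 0, i.e. a z^2 + b z + c = 0 with a = 1.322, b = 0.62, c = 1.
Discriminant D = b^2 - 4ac = (0.62)^2 - 4*(1.322)*1 = 0.3844 - (5.288) = -4.9036.
D < 0, so the roots are the complex-conjugate pair z = (-b +/- i sqrt(-D)) / (2a) = -0.2345 +/- 0.8375i.
For a conjugate pair |z|^2 = z * conj(z) = (product of roots) = c/a = 1/(1.322) = 0.75643, so |z| = sqrt(0.75643) = 0.8697 for both roots.
Moduli of all roots: 0.8697, 0.8697.
All moduli strictly greater than 1? No.
Verdict: Not stationary.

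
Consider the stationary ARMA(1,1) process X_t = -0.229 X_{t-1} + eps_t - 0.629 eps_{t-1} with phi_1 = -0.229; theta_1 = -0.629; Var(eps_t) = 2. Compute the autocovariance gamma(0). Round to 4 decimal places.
\gamma(0) = 3.5538

Multiply the model equation by X_{t-k} and take expectations. With theta_0 = psi_0 = 1 and psi_j the MA(infinity) weights, this gives
  gamma(k) - sum_i phi_i gamma(k-i) = c_k,
  c_k = sigma^2 * sum_{j=k..q} theta_j psi_{j-k}   (c_k = 0 for k > q),
using gamma(-m) = gamma(m).
psi-weights needed (psi_j = theta_j + sum_i phi_i psi_{j-i}):
  psi_1 = theta_1 + phi_1 = -0.629 + (-0.229) = -0.858
Right-hand sides:
  c_0 = sigma^2 (1 + theta_1 psi_1) = 2 * (1 + (-0.629)(-0.858)) = 2 * 1.539682 = 3.079364
  c_1 = sigma^2 theta_1 = 2 * (-0.629) = -1.258
  c_2 = 0
Equations for k = 0 and k = 1 (AR order 1):
  gamma(0) = phi_1 gamma(1) + c_0
  gamma(1) = phi_1 gamma(0) + c_1
Substituting the second into the first: gamma(0) (1 - phi_1^2) = c_0 + phi_1 c_1, so
  gamma(0) = (c_0 + phi_1 c_1) / (1 - phi_1^2) = (3.079364 + (-0.229)(-1.258)) / (1 - (-0.229)^2) = 3.367446 / 0.947559 = 3.553811.
Therefore gamma(0) = 3.5538 (to 4 decimal places).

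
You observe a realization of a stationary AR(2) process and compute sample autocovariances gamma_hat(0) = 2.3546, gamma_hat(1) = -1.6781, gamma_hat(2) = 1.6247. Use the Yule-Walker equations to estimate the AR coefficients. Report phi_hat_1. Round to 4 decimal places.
\hat\phi_{1} = -0.4490

The Yule-Walker equations for an AR(p) process read, in matrix form,
  Gamma_p phi = r_p,   with   (Gamma_p)_{ij} = gamma(|i - j|),
                       (r_p)_i = gamma(i),   i,j = 1..p.
Substitute the sample gammas (Toeplitz matrix and right-hand side of size 2):
  Gamma_p = [[2.3546, -1.6781], [-1.6781, 2.3546]]
  r_p     = [-1.6781, 1.6247]
Written out:
  2.3546 phi_1 - 1.6781 phi_2 = -1.6781
  -1.6781 phi_1 + 2.3546 phi_2 = 1.6247
Solve by Cramer's rule:
  det = gamma(0)^2 - gamma(1)^2 = (2.3546)^2 - (-1.6781)^2 = 5.54414116 - 2.81601961 = 2.72812155
  phi_hat_1 = [gamma(1) gamma(0) - gamma(1) gamma(2)] / det = [(-1.6781)(2.3546) - (-1.6781)(1.6247)] / 2.72812155 = -1.22484519 / 2.72812155 = -0.449
  phi_hat_2 = [gamma(0) gamma(2) - gamma(1)^2] / det = [(2.3546)(1.6247) - (-1.6781)^2] / 2.72812155 = 1.00949901 / 2.72812155 = 0.37
So phi_hat = [-0.4490, 0.3700].
Therefore phi_hat_1 = -0.4490.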